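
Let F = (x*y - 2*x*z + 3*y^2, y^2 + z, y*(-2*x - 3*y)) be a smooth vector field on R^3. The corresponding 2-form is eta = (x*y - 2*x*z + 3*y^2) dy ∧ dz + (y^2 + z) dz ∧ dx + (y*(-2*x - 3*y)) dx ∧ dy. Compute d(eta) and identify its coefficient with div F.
d(eta) = (3*y - 2*z) dx ∧ dy ∧ dz; div F = 3*y - 2*z

For a 2-form in R^3 of the form above, applying d gives a 3-form with coefficient ∂P/∂x + ∂Q/∂y + ∂R/∂z:
  ∂P/∂x = y - 2*z
  ∂Q/∂y = 2*y
  ∂R/∂z = 0
Sum = 3*y - 2*z, which is exactly div F.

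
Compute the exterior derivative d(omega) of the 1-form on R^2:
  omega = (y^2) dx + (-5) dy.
d(omega) = (-2*y) dx ∧ dy

For a 1-form omega = sum_i f_i dx_i, the exterior derivative is
  d(omega) = sum_{i < j} (∂f_j/∂x_i - ∂f_i/∂x_j) dx_i ∧ dx_j.
  coefficient of dx ∧ dy: ∂f_2/∂x - ∂f_1/∂y = ∂(-5)/∂x - ∂(y^2)/∂y = -2*y
Assembling: d(omega) = (-2*y) dx ∧ dy.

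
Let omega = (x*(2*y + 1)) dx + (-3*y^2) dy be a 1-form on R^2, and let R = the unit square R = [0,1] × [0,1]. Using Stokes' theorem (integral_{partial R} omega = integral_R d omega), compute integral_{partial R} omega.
integral_(partial R) omega = -1

Stokes: integral_partial_R omega = integral_R d omega with d omega = (∂Q/∂x - ∂P/∂y) dx ∧ dy.
  ∂Q/∂x = 0
  ∂P/∂y = 2*x
  integrand = ∂Q/∂x - ∂P/∂y = -2*x.
Integrating over R: integral_0^1 integral_0^1 (-2*x) dx dy = -1.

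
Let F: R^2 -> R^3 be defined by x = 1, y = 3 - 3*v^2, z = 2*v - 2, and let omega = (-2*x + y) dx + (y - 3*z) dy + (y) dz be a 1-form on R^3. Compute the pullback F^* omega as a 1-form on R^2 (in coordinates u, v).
F^* omega = (18*v^3 + 30*v^2 - 54*v + 6) dv

Using F^*(f dg) = (f ∘ F) d(g ∘ F), substitute each coordinate x_i by F_i(u, v) in f_i, and replace dx_i by d F_i = (∂F_i/∂u) du + (∂F_i/∂v) dv.
  For the x component: f_1(F) = 1 - 3*v^2; d F_1 = (0) du + (0) dv
  For the y component: f_2(F) = -3*v^2 - 6*v + 9; d F_2 = (0) du + (-6*v) dv
  For the z component: f_3(F) = 3 - 3*v^2; d F_3 = (0) du + (2) dv
Combining and collecting du, dv coefficients:
  coeff of du: 0
  coeff of dv: 18*v^3 + 30*v^2 - 54*v + 6
F^* omega = (18*v^3 + 30*v^2 - 54*v + 6) dv.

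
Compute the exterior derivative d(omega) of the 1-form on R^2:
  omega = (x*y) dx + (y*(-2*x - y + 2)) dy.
d(omega) = (-x - 2*y) dx ∧ dy

For a 1-form omega = sum_i f_i dx_i, the exterior derivative is
  d(omega) = sum_{i < j} (∂f_j/∂x_i - ∂f_i/∂x_j) dx_i ∧ dx_j.
  coefficient of dx ∧ dy: ∂f_2/∂x - ∂f_1/∂y = ∂(y*(-2*x - y + 2))/∂x - ∂(x*y)/∂y = -x - 2*y
Assembling: d(omega) = (-x - 2*y) dx ∧ dy.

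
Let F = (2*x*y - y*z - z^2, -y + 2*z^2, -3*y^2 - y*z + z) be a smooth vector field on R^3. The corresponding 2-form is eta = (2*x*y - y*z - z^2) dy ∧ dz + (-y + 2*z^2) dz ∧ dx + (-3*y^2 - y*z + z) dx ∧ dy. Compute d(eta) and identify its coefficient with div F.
d(eta) = (y) dx ∧ dy ∧ dz; div F = y

For a 2-form in R^3 of the form above, applying d gives a 3-form with coefficient ∂P/∂x + ∂Q/∂y + ∂R/∂z:
  ∂P/∂x = 2*y
  ∂Q/∂y = -1
  ∂R/∂z = 1 - y
Sum = y, which is exactly div F.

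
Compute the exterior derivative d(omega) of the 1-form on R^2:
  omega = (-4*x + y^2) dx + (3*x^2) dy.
d(omega) = (6*x - 2*y) dx ∧ dy

For a 1-form omega = sum_i f_i dx_i, the exterior derivative is
  d(omega) = sum_{i < j} (∂f_j/∂x_i - ∂f_i/∂x_j) dx_i ∧ dx_j.
  coefficient of dx ∧ dy: ∂f_2/∂x - ∂f_1/∂y = ∂(3*x^2)/∂x - ∂(-4*x + y^2)/∂y = 6*x - 2*y
Assembling: d(omega) = (6*x - 2*y) dx ∧ dy.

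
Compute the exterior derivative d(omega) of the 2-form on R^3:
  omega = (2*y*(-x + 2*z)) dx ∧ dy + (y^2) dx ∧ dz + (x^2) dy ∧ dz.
d(omega) = (2*x + 2*y) dx ∧ dy ∧ dz

For a 2-form omega = sum_{i<j} g_{ij} dx_i ∧ dx_j, the exterior derivative is
  d(omega) = sum_{i<j} d(g_{ij}) ∧ dx_i ∧ dx_j = sum_{i<j, k} (∂g_{ij}/∂x_k) dx_k ∧ dx_i ∧ dx_j.
Expand each term, using dx_k ∧ dx_i ∧ dx_j = sgn(permutation) dx_{(a)} ∧ dx_{(b)} ∧ dx_{(c)} with (a < b < c) sorted:
  d(2*y*(-x + 2*z)) includes (∂/∂z)(2*y*(-x + 2*z)) dz = (4*y) dz, which multiplied by dx ∧ dy gives (4*y) dx ∧ dy ∧ dz
  d(y^2) includes (∂/∂y)(y^2) dy = (2*y) dy, which multiplied by dx ∧ dz gives (-2*y) dx ∧ dy ∧ dz
  d(x^2) includes (∂/∂x)(x^2) dx = (2*x) dx, which multiplied by dy ∧ dz gives (2*x) dx ∧ dy ∧ dz
Collecting like 3-forms: d(omega) = (2*x + 2*y) dx ∧ dy ∧ dz.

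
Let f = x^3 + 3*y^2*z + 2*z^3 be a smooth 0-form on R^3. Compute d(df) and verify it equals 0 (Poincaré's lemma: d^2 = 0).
d(df) = 0

Step 1: df = sum_i (∂f/∂x_i) dx_i = (3*x^2) dx + (6*y*z) dy + (3*y^2 + 6*z^2) dz.
Step 2: Apply d again. Using the 1-form formula, the coefficient of dx ∧ dy in d(df) is ∂^2 f/∂x ∂y - ∂^2 f/∂y ∂x = (0) - (0) = 0 (equality of mixed partials for smooth f).
Similarly for dx ∧ dz and dy ∧ dz — all coefficients vanish. So d(df) = 0.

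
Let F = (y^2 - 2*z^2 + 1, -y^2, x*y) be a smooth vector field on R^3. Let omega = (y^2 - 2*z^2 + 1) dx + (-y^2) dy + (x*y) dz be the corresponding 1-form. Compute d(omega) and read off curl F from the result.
d(omega) = (x) dy ∧ dz + (-y - 4*z) dz ∧ dx + (-2*y) dx ∧ dy; curl F = (x, -y - 4*z, -2*y)

d omega = sum_{i<j} (∂f_j/∂x_i - ∂f_i/∂x_j) dx_i ∧ dx_j. Under the identification (dy ∧ dz, dz ∧ dx, dx ∧ dy) ↔ (e_x, e_y, e_z), the coefficients are exactly the components of curl F. Compute:
  ∂R/∂y - ∂Q/∂z = (x) - (0) = x
  ∂P/∂z - ∂R/∂x = (-4*z) - (y) = -y - 4*z
  ∂Q/∂x - ∂P/∂y = (0) - (2*y) = -2*y.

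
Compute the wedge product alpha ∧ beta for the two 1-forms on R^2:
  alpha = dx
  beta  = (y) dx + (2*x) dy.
alpha ∧ beta = (2*x) dx ∧ dy

Distribute the wedge, using dx_i ∧ dx_j = -dx_j ∧ dx_i and dx_i ∧ dx_i = 0. For each pair (i, j) with i < j, the coefficient of dx_i ∧ dx_j in alpha ∧ beta is (alpha_i * beta_j - alpha_j * beta_i). Collecting: alpha ∧ beta = (2*x) dx ∧ dy.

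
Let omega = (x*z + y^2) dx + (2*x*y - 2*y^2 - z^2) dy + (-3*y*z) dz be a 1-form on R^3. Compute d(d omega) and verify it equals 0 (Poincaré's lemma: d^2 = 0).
d(d omega) = 0

Step 1: d omega = sum_{i<j} (∂f_j/∂x_i - ∂f_i/∂x_j) dx_i ∧ dx_j:
  coeff of dx ∧ dy: 0
  coeff of dx ∧ dz: -x
  coeff of dy ∧ dz: -z
Step 2: Apply d again to each 2-form coefficient. The only possible 3-form in R^3 is dx ∧ dy ∧ dz, with coefficient
  ∂(coeff of dy∧dz)/∂x - ∂(coeff of dx∧dz)/∂y + ∂(coeff of dx∧dy)/∂z
  = ∂/∂x (-z) - ∂/∂y (-x) + ∂/∂z (0).
Each of these terms simplifies to sums of mixed partials that cancel in pairs. The result is 0 (by equality of mixed partials for smooth functions — Schwarz / Clairaut).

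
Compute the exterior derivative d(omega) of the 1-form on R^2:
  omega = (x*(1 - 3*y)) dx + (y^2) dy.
d(omega) = (3*x) dx ∧ dy

For a 1-form omega = sum_i f_i dx_i, the exterior derivative is
  d(omega) = sum_{i < j} (∂f_j/∂x_i - ∂f_i/∂x_j) dx_i ∧ dx_j.
  coefficient of dx ∧ dy: ∂f_2/∂x - ∂f_1/∂y = ∂(y^2)/∂x - ∂(x*(1 - 3*y))/∂y = 3*x
Assembling: d(omega) = (3*x) dx ∧ dy.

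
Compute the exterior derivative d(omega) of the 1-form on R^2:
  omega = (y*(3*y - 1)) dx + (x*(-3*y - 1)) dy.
d(omega) = (-9*y) dx ∧ dy

For a 1-form omega = sum_i f_i dx_i, the exterior derivative is
  d(omega) = sum_{i < j} (∂f_j/∂x_i - ∂f_i/∂x_j) dx_i ∧ dx_j.
  coefficient of dx ∧ dy: ∂f_2/∂x - ∂f_1/∂y = ∂(x*(-3*y - 1))/∂x - ∂(y*(3*y - 1))/∂y = -9*y
Assembling: d(omega) = (-9*y) dx ∧ dy.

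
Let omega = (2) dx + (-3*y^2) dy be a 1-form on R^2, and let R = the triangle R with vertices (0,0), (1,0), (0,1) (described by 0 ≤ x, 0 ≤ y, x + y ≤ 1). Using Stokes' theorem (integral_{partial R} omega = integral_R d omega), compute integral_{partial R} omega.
integral_(partial R) omega = 0

Stokes: integral_partial_R omega = integral_R d omega with d omega = (∂Q/∂x - ∂P/∂y) dx ∧ dy.
  ∂Q/∂x = 0
  ∂P/∂y = 0
  integrand = ∂Q/∂x - ∂P/∂y = 0.
Integrating over R: integral_0^1 integral_0^{1-x} (0) dy dx = 0.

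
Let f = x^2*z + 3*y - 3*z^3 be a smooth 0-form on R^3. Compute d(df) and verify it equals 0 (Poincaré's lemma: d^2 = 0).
d(df) = 0

Step 1: df = sum_i (∂f/∂x_i) dx_i = (2*x*z) dx + (3) dy + (x^2 - 9*z^2) dz.
Step 2: Apply d again. Using the 1-form formula, the coefficient of dx ∧ dy in d(df) is ∂^2 f/∂x ∂y - ∂^2 f/∂y ∂x = (0) - (0) = 0 (equality of mixed partials for smooth f).
Similarly for dx ∧ dz and dy ∧ dz — all coefficients vanish. So d(df) = 0.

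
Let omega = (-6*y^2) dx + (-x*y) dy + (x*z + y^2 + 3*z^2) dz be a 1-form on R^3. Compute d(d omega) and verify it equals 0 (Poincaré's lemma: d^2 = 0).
d(d omega) = 0

Step 1: d omega = sum_{i<j} (∂f_j/∂x_i - ∂f_i/∂x_j) dx_i ∧ dx_j:
  coeff of dx ∧ dy: 11*y
  coeff of dx ∧ dz: z
  coeff of dy ∧ dz: 2*y
Step 2: Apply d again to each 2-form coefficient. The only possible 3-form in R^3 is dx ∧ dy ∧ dz, with coefficient
  ∂(coeff of dy∧dz)/∂x - ∂(coeff of dx∧dz)/∂y + ∂(coeff of dx∧dy)/∂z
  = ∂/∂x (2*y) - ∂/∂y (z) + ∂/∂z (11*y).
Each of these terms simplifies to sums of mixed partials that cancel in pairs. The result is 0 (by equality of mixed partials for smooth functions — Schwarz / Clairaut).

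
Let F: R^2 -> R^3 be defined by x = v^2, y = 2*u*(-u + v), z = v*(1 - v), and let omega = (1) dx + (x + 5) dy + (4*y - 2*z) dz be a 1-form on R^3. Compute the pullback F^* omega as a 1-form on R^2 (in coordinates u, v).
F^* omega = (-4*u*v^2 - 20*u + 2*v^3 + 10*v) du + (16*u^2*v - 8*u^2 - 14*u*v^2 + 8*u*v + 10*u - 4*v^3 + 6*v^2) dv

Using F^*(f dg) = (f ∘ F) d(g ∘ F), substitute each coordinate x_i by F_i(u, v) in f_i, and replace dx_i by d F_i = (∂F_i/∂u) du + (∂F_i/∂v) dv.
  For the x component: f_1(F) = 1; d F_1 = (0) du + (2*v) dv
  For the y component: f_2(F) = v^2 + 5; d F_2 = (-4*u + 2*v) du + (2*u) dv
  For the z component: f_3(F) = -8*u^2 + 8*u*v + 2*v^2 - 2*v; d F_3 = (0) du + (1 - 2*v) dv
Combining and collecting du, dv coefficients:
  coeff of du: -4*u*v^2 - 20*u + 2*v^3 + 10*v
  coeff of dv: 16*u^2*v - 8*u^2 - 14*u*v^2 + 8*u*v + 10*u - 4*v^3 + 6*v^2
F^* omega = (-4*u*v^2 - 20*u + 2*v^3 + 10*v) du + (16*u^2*v - 8*u^2 - 14*u*v^2 + 8*u*v + 10*u - 4*v^3 + 6*v^2) dv.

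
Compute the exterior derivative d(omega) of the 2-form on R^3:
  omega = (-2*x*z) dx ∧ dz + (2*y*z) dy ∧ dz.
d(omega) = 0

For a 2-form omega = sum_{i<j} g_{ij} dx_i ∧ dx_j, the exterior derivative is
  d(omega) = sum_{i<j} d(g_{ij}) ∧ dx_i ∧ dx_j = sum_{i<j, k} (∂g_{ij}/∂x_k) dx_k ∧ dx_i ∧ dx_j.
Expand each term, using dx_k ∧ dx_i ∧ dx_j = sgn(permutation) dx_{(a)} ∧ dx_{(b)} ∧ dx_{(c)} with (a < b < c) sorted:

Collecting like 3-forms: d(omega) = 0.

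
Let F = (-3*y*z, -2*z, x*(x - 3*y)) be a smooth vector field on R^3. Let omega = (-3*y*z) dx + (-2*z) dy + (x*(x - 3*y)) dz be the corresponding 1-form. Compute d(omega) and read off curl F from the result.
d(omega) = (2 - 3*x) dy ∧ dz + (-2*x) dz ∧ dx + (3*z) dx ∧ dy; curl F = (2 - 3*x, -2*x, 3*z)

d omega = sum_{i<j} (∂f_j/∂x_i - ∂f_i/∂x_j) dx_i ∧ dx_j. Under the identification (dy ∧ dz, dz ∧ dx, dx ∧ dy) ↔ (e_x, e_y, e_z), the coefficients are exactly the components of curl F. Compute:
  ∂R/∂y - ∂Q/∂z = (-3*x) - (-2) = 2 - 3*x
  ∂P/∂z - ∂R/∂x = (-3*y) - (2*x - 3*y) = -2*x
  ∂Q/∂x - ∂P/∂y = (0) - (-3*z) = 3*z.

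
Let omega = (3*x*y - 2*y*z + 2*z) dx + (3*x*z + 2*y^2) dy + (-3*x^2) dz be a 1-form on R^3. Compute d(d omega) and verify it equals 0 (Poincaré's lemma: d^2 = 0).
d(d omega) = 0

Step 1: d omega = sum_{i<j} (∂f_j/∂x_i - ∂f_i/∂x_j) dx_i ∧ dx_j:
  coeff of dx ∧ dy: -3*x + 5*z
  coeff of dx ∧ dz: -6*x + 2*y - 2
  coeff of dy ∧ dz: -3*x
Step 2: Apply d again to each 2-form coefficient. The only possible 3-form in R^3 is dx ∧ dy ∧ dz, with coefficient
  ∂(coeff of dy∧dz)/∂x - ∂(coeff of dx∧dz)/∂y + ∂(coeff of dx∧dy)/∂z
  = ∂/∂x (-3*x) - ∂/∂y (-6*x + 2*y - 2) + ∂/∂z (-3*x + 5*z).
Each of these terms simplifies to sums of mixed partials that cancel in pairs. The result is 0 (by equality of mixed partials for smooth functions — Schwarz / Clairaut).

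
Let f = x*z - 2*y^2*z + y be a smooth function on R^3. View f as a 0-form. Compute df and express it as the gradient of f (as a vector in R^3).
df = (z) dx + (-4*y*z + 1) dy + (x - 2*y^2) dz; grad f = (z, -4*y*z + 1, x - 2*y^2)

For a 0-form f, d f = (∂f/∂x) dx + (∂f/∂y) dy + (∂f/∂z) dz. The components of the vector representation are exactly the entries of grad f in Cartesian coordinates:
  ∂f/∂x = z
  ∂f/∂y = -4*y*z + 1
  ∂f/∂z = x - 2*y^2.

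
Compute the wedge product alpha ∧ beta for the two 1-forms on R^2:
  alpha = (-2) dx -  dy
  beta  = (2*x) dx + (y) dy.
alpha ∧ beta = (2*x - 2*y) dx ∧ dy

Distribute the wedge, using dx_i ∧ dx_j = -dx_j ∧ dx_i and dx_i ∧ dx_i = 0. For each pair (i, j) with i < j, the coefficient of dx_i ∧ dx_j in alpha ∧ beta is (alpha_i * beta_j - alpha_j * beta_i). Collecting: alpha ∧ beta = (2*x - 2*y) dx ∧ dy.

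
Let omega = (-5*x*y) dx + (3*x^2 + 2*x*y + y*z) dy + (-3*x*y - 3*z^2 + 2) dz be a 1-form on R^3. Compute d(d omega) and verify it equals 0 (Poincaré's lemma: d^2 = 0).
d(d omega) = 0

Step 1: d omega = sum_{i<j} (∂f_j/∂x_i - ∂f_i/∂x_j) dx_i ∧ dx_j:
  coeff of dx ∧ dy: 11*x + 2*y
  coeff of dx ∧ dz: -3*y
  coeff of dy ∧ dz: -3*x - y
Step 2: Apply d again to each 2-form coefficient. The only possible 3-form in R^3 is dx ∧ dy ∧ dz, with coefficient
  ∂(coeff of dy∧dz)/∂x - ∂(coeff of dx∧dz)/∂y + ∂(coeff of dx∧dy)/∂z
  = ∂/∂x (-3*x - y) - ∂/∂y (-3*y) + ∂/∂z (11*x + 2*y).
Each of these terms simplifies to sums of mixed partials that cancel in pairs. The result is 0 (by equality of mixed partials for smooth functions — Schwarz / Clairaut).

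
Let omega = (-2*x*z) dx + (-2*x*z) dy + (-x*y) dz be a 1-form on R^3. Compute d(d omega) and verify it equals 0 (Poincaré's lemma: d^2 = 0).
d(d omega) = 0

Step 1: d omega = sum_{i<j} (∂f_j/∂x_i - ∂f_i/∂x_j) dx_i ∧ dx_j:
  coeff of dx ∧ dy: -2*z
  coeff of dx ∧ dz: 2*x - y
  coeff of dy ∧ dz: x
Step 2: Apply d again to each 2-form coefficient. The only possible 3-form in R^3 is dx ∧ dy ∧ dz, with coefficient
  ∂(coeff of dy∧dz)/∂x - ∂(coeff of dx∧dz)/∂y + ∂(coeff of dx∧dy)/∂z
  = ∂/∂x (x) - ∂/∂y (2*x - y) + ∂/∂z (-2*z).
Each of these terms simplifies to sums of mixed partials that cancel in pairs. The result is 0 (by equality of mixed partials for smooth functions — Schwarz / Clairaut).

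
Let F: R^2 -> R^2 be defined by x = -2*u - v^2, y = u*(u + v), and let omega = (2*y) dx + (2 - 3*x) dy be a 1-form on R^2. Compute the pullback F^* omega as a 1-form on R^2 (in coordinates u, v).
F^* omega = (8*u^2 + 6*u*v^2 + 2*u*v + 4*u + 3*v^3 + 2*v) du + (u*(-4*u*v + 6*u - v^2 + 2)) dv

Using F^*(f dg) = (f ∘ F) d(g ∘ F), substitute each coordinate x_i by F_i(u, v) in f_i, and replace dx_i by d F_i = (∂F_i/∂u) du + (∂F_i/∂v) dv.
  For the x component: f_1(F) = 2*u*(u + v); d F_1 = (-2) du + (-2*v) dv
  For the y component: f_2(F) = 6*u + 3*v^2 + 2; d F_2 = (2*u + v) du + (u) dv
Combining and collecting du, dv coefficients:
  coeff of du: 8*u^2 + 6*u*v^2 + 2*u*v + 4*u + 3*v^3 + 2*v
  coeff of dv: u*(-4*u*v + 6*u - v^2 + 2)
F^* omega = (8*u^2 + 6*u*v^2 + 2*u*v + 4*u + 3*v^3 + 2*v) du + (u*(-4*u*v + 6*u - v^2 + 2)) dv.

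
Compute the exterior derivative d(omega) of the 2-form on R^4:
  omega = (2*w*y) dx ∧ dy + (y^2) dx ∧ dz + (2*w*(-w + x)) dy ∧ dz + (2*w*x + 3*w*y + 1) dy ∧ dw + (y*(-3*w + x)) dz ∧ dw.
d(omega) = (2*w + 2*y) dx ∧ dy ∧ dw + (2*w - 2*y) dx ∧ dy ∧ dz + (-7*w + 3*x) dy ∧ dz ∧ dw + (y) dx ∧ dz ∧ dw

For a 2-form omega = sum_{i<j} g_{ij} dx_i ∧ dx_j, the exterior derivative is
  d(omega) = sum_{i<j} d(g_{ij}) ∧ dx_i ∧ dx_j = sum_{i<j, k} (∂g_{ij}/∂x_k) dx_k ∧ dx_i ∧ dx_j.
Expand each term, using dx_k ∧ dx_i ∧ dx_j = sgn(permutation) dx_{(a)} ∧ dx_{(b)} ∧ dx_{(c)} with (a < b < c) sorted:
  d(2*w*y) includes (∂/∂w)(2*w*y) dw = (2*y) dw, which multiplied by dx ∧ dy gives (2*y) dx ∧ dy ∧ dw
  d(y^2) includes (∂/∂y)(y^2) dy = (2*y) dy, which multiplied by dx ∧ dz gives (-2*y) dx ∧ dy ∧ dz
  d(2*w*(-w + x)) includes (∂/∂x)(2*w*(-w + x)) dx = (2*w) dx, which multiplied by dy ∧ dz gives (2*w) dx ∧ dy ∧ dz
  d(2*w*(-w + x)) includes (∂/∂w)(2*w*(-w + x)) dw = (-4*w + 2*x) dw, which multiplied by dy ∧ dz gives (-4*w + 2*x) dy ∧ dz ∧ dw
  d(2*w*x + 3*w*y + 1) includes (∂/∂x)(2*w*x + 3*w*y + 1) dx = (2*w) dx, which multiplied by dy ∧ dw gives (2*w) dx ∧ dy ∧ dw
  d(y*(-3*w + x)) includes (∂/∂x)(y*(-3*w + x)) dx = (y) dx, which multiplied by dz ∧ dw gives (y) dx ∧ dz ∧ dw
  d(y*(-3*w + x)) includes (∂/∂y)(y*(-3*w + x)) dy = (-3*w + x) dy, which multiplied by dz ∧ dw gives (-3*w + x) dy ∧ dz ∧ dw
Collecting like 3-forms: d(omega) = (2*w + 2*y) dx ∧ dy ∧ dw + (2*w - 2*y) dx ∧ dy ∧ dz + (-7*w + 3*x) dy ∧ dz ∧ dw + (y) dx ∧ dz ∧ dw.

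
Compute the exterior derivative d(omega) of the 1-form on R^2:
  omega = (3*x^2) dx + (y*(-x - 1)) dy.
d(omega) = (-y) dx ∧ dy

For a 1-form omega = sum_i f_i dx_i, the exterior derivative is
  d(omega) = sum_{i < j} (∂f_j/∂x_i - ∂f_i/∂x_j) dx_i ∧ dx_j.
  coefficient of dx ∧ dy: ∂f_2/∂x - ∂f_1/∂y = ∂(y*(-x - 1))/∂x - ∂(3*x^2)/∂y = -y
Assembling: d(omega) = (-y) dx ∧ dy.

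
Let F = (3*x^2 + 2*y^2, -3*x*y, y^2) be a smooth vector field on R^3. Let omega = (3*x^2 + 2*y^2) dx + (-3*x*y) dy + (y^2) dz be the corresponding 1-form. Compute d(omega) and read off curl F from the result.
d(omega) = (2*y) dy ∧ dz + (0) dz ∧ dx + (-7*y) dx ∧ dy; curl F = (2*y, 0, -7*y)

d omega = sum_{i<j} (∂f_j/∂x_i - ∂f_i/∂x_j) dx_i ∧ dx_j. Under the identification (dy ∧ dz, dz ∧ dx, dx ∧ dy) ↔ (e_x, e_y, e_z), the coefficients are exactly the components of curl F. Compute:
  ∂R/∂y - ∂Q/∂z = (2*y) - (0) = 2*y
  ∂P/∂z - ∂R/∂x = (0) - (0) = 0
  ∂Q/∂x - ∂P/∂y = (-3*y) - (4*y) = -7*y.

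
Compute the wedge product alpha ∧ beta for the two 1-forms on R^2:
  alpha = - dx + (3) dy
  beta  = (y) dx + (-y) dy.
alpha ∧ beta = (-2*y) dx ∧ dy

Distribute the wedge, using dx_i ∧ dx_j = -dx_j ∧ dx_i and dx_i ∧ dx_i = 0. For each pair (i, j) with i < j, the coefficient of dx_i ∧ dx_j in alpha ∧ beta is (alpha_i * beta_j - alpha_j * beta_i). Collecting: alpha ∧ beta = (-2*y) dx ∧ dy.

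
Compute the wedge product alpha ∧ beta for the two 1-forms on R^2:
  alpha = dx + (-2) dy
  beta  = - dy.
alpha ∧ beta = (-1) dx ∧ dy

Distribute the wedge, using dx_i ∧ dx_j = -dx_j ∧ dx_i and dx_i ∧ dx_i = 0. For each pair (i, j) with i < j, the coefficient of dx_i ∧ dx_j in alpha ∧ beta is (alpha_i * beta_j - alpha_j * beta_i). Collecting: alpha ∧ beta = (-1) dx ∧ dy.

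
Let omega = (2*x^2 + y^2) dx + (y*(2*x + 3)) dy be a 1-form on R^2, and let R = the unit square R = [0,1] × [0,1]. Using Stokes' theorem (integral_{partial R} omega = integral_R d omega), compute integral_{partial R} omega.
integral_(partial R) omega = 0

Stokes: integral_partial_R omega = integral_R d omega with d omega = (∂Q/∂x - ∂P/∂y) dx ∧ dy.
  ∂Q/∂x = 2*y
  ∂P/∂y = 2*y
  integrand = ∂Q/∂x - ∂P/∂y = 0.
Integrating over R: integral_0^1 integral_0^1 (0) dx dy = 0.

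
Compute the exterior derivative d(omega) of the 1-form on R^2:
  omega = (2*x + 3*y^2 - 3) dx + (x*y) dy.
d(omega) = (-5*y) dx ∧ dy

For a 1-form omega = sum_i f_i dx_i, the exterior derivative is
  d(omega) = sum_{i < j} (∂f_j/∂x_i - ∂f_i/∂x_j) dx_i ∧ dx_j.
  coefficient of dx ∧ dy: ∂f_2/∂x - ∂f_1/∂y = ∂(x*y)/∂x - ∂(2*x + 3*y^2 - 3)/∂y = -5*y
Assembling: d(omega) = (-5*y) dx ∧ dy.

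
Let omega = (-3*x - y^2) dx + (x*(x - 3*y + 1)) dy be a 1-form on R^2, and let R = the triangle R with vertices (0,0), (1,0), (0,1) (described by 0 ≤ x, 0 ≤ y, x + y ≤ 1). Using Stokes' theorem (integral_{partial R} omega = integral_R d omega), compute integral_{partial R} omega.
integral_(partial R) omega = 2/3

Stokes: integral_partial_R omega = integral_R d omega with d omega = (∂Q/∂x - ∂P/∂y) dx ∧ dy.
  ∂Q/∂x = 2*x - 3*y + 1
  ∂P/∂y = -2*y
  integrand = ∂Q/∂x - ∂P/∂y = 2*x - y + 1.
Integrating over R: integral_0^1 integral_0^{1-x} (2*x - y + 1) dy dx = 2/3.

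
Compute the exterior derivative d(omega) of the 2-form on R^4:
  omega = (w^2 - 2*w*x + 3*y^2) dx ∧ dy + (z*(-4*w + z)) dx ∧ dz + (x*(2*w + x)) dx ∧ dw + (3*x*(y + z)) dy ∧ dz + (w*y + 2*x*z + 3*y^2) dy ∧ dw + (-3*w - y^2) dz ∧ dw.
d(omega) = (2*w - 2*x + 2*z) dx ∧ dy ∧ dw + (-4*z) dx ∧ dz ∧ dw + (3*y + 3*z) dx ∧ dy ∧ dz + (-2*x - 2*y) dy ∧ dz ∧ dw

For a 2-form omega = sum_{i<j} g_{ij} dx_i ∧ dx_j, the exterior derivative is
  d(omega) = sum_{i<j} d(g_{ij}) ∧ dx_i ∧ dx_j = sum_{i<j, k} (∂g_{ij}/∂x_k) dx_k ∧ dx_i ∧ dx_j.
Expand each term, using dx_k ∧ dx_i ∧ dx_j = sgn(permutation) dx_{(a)} ∧ dx_{(b)} ∧ dx_{(c)} with (a < b < c) sorted:
  d(w^2 - 2*w*x + 3*y^2) includes (∂/∂w)(w^2 - 2*w*x + 3*y^2) dw = (2*w - 2*x) dw, which multiplied by dx ∧ dy gives (2*w - 2*x) dx ∧ dy ∧ dw
  d(z*(-4*w + z)) includes (∂/∂w)(z*(-4*w + z)) dw = (-4*z) dw, which multiplied by dx ∧ dz gives (-4*z) dx ∧ dz ∧ dw
  d(3*x*(y + z)) includes (∂/∂x)(3*x*(y + z)) dx = (3*y + 3*z) dx, which multiplied by dy ∧ dz gives (3*y + 3*z) dx ∧ dy ∧ dz
  d(w*y + 2*x*z + 3*y^2) includes (∂/∂x)(w*y + 2*x*z + 3*y^2) dx = (2*z) dx, which multiplied by dy ∧ dw gives (2*z) dx ∧ dy ∧ dw
  d(w*y + 2*x*z + 3*y^2) includes (∂/∂z)(w*y + 2*x*z + 3*y^2) dz = (2*x) dz, which multiplied by dy ∧ dw gives (-2*x) dy ∧ dz ∧ dw
  d(-3*w - y^2) includes (∂/∂y)(-3*w - y^2) dy = (-2*y) dy, which multiplied by dz ∧ dw gives (-2*y) dy ∧ dz ∧ dw
Collecting like 3-forms: d(omega) = (2*w - 2*x + 2*z) dx ∧ dy ∧ dw + (-4*z) dx ∧ dz ∧ dw + (3*y + 3*z) dx ∧ dy ∧ dz + (-2*x - 2*y) dy ∧ dz ∧ dw.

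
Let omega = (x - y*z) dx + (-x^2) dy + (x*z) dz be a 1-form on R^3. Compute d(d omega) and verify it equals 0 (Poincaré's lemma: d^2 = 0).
d(d omega) = 0

Step 1: d omega = sum_{i<j} (∂f_j/∂x_i - ∂f_i/∂x_j) dx_i ∧ dx_j:
  coeff of dx ∧ dy: -2*x + z
  coeff of dx ∧ dz: y + z
  coeff of dy ∧ dz: 0
Step 2: Apply d again to each 2-form coefficient. The only possible 3-form in R^3 is dx ∧ dy ∧ dz, with coefficient
  ∂(coeff of dy∧dz)/∂x - ∂(coeff of dx∧dz)/∂y + ∂(coeff of dx∧dy)/∂z
  = ∂/∂x (0) - ∂/∂y (y + z) + ∂/∂z (-2*x + z).
Each of these terms simplifies to sums of mixed partials that cancel in pairs. The result is 0 (by equality of mixed partials for smooth functions — Schwarz / Clairaut).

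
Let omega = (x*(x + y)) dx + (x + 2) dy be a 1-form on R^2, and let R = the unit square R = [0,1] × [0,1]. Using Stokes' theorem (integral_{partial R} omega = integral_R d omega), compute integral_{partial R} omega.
integral_(partial R) omega = 1/2

Stokes: integral_partial_R omega = integral_R d omega with d omega = (∂Q/∂x - ∂P/∂y) dx ∧ dy.
  ∂Q/∂x = 1
  ∂P/∂y = x
  integrand = ∂Q/∂x - ∂P/∂y = 1 - x.
Integrating over R: integral_0^1 integral_0^1 (1 - x) dx dy = 1/2.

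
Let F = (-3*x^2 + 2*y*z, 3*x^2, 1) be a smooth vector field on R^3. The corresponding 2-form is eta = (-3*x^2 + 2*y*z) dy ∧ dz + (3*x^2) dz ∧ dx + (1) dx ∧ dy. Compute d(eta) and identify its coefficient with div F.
d(eta) = (-6*x) dx ∧ dy ∧ dz; div F = -6*x

For a 2-form in R^3 of the form above, applying d gives a 3-form with coefficient ∂P/∂x + ∂Q/∂y + ∂R/∂z:
  ∂P/∂x = -6*x
  ∂Q/∂y = 0
  ∂R/∂z = 0
Sum = -6*x, which is exactly div F.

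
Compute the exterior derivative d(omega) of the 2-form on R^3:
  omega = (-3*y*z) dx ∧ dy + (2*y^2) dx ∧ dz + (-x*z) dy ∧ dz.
d(omega) = (-7*y - z) dx ∧ dy ∧ dz

For a 2-form omega = sum_{i<j} g_{ij} dx_i ∧ dx_j, the exterior derivative is
  d(omega) = sum_{i<j} d(g_{ij}) ∧ dx_i ∧ dx_j = sum_{i<j, k} (∂g_{ij}/∂x_k) dx_k ∧ dx_i ∧ dx_j.
Expand each term, using dx_k ∧ dx_i ∧ dx_j = sgn(permutation) dx_{(a)} ∧ dx_{(b)} ∧ dx_{(c)} with (a < b < c) sorted:
  d(-3*y*z) includes (∂/∂z)(-3*y*z) dz = (-3*y) dz, which multiplied by dx ∧ dy gives (-3*y) dx ∧ dy ∧ dz
  d(2*y^2) includes (∂/∂y)(2*y^2) dy = (4*y) dy, which multiplied by dx ∧ dz gives (-4*y) dx ∧ dy ∧ dz
  d(-x*z) includes (∂/∂x)(-x*z) dx = (-z) dx, which multiplied by dy ∧ dz gives (-z) dx ∧ dy ∧ dz
Collecting like 3-forms: d(omega) = (-7*y - z) dx ∧ dy ∧ dz.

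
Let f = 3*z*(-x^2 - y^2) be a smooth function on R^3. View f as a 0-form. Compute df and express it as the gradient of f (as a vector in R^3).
df = (-6*x*z) dx + (-6*y*z) dy + (-3*x^2 - 3*y^2) dz; grad f = (-6*x*z, -6*y*z, -3*x^2 - 3*y^2)

For a 0-form f, d f = (∂f/∂x) dx + (∂f/∂y) dy + (∂f/∂z) dz. The components of the vector representation are exactly the entries of grad f in Cartesian coordinates:
  ∂f/∂x = -6*x*z
  ∂f/∂y = -6*y*z
  ∂f/∂z = -3*x^2 - 3*y^2.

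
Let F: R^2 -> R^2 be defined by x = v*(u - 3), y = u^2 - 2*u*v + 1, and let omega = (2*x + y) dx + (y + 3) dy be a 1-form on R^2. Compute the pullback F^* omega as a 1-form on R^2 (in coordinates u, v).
F^* omega = (2*u^3 - 5*u^2*v + 4*u*v^2 + 8*u - 6*v^2 - 7*v) du + (-u^3 + 4*u^2*v - 3*u^2 - 6*u*v - 7*u + 18*v - 3) dv

Using F^*(f dg) = (f ∘ F) d(g ∘ F), substitute each coordinate x_i by F_i(u, v) in f_i, and replace dx_i by d F_i = (∂F_i/∂u) du + (∂F_i/∂v) dv.
  For the x component: f_1(F) = u^2 - 6*v + 1; d F_1 = (v) du + (u - 3) dv
  For the y component: f_2(F) = u^2 - 2*u*v + 4; d F_2 = (2*u - 2*v) du + (-2*u) dv
Combining and collecting du, dv coefficients:
  coeff of du: 2*u^3 - 5*u^2*v + 4*u*v^2 + 8*u - 6*v^2 - 7*v
  coeff of dv: -u^3 + 4*u^2*v - 3*u^2 - 6*u*v - 7*u + 18*v - 3
F^* omega = (2*u^3 - 5*u^2*v + 4*u*v^2 + 8*u - 6*v^2 - 7*v) du + (-u^3 + 4*u^2*v - 3*u^2 - 6*u*v - 7*u + 18*v - 3) dv.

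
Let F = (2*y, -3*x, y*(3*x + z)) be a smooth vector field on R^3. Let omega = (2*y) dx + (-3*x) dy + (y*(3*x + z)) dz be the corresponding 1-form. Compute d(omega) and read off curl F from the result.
d(omega) = (3*x + z) dy ∧ dz + (-3*y) dz ∧ dx + (-5) dx ∧ dy; curl F = (3*x + z, -3*y, -5)

d omega = sum_{i<j} (∂f_j/∂x_i - ∂f_i/∂x_j) dx_i ∧ dx_j. Under the identification (dy ∧ dz, dz ∧ dx, dx ∧ dy) ↔ (e_x, e_y, e_z), the coefficients are exactly the components of curl F. Compute:
  ∂R/∂y - ∂Q/∂z = (3*x + z) - (0) = 3*x + z
  ∂P/∂z - ∂R/∂x = (0) - (3*y) = -3*y
  ∂Q/∂x - ∂P/∂y = (-3) - (2) = -5.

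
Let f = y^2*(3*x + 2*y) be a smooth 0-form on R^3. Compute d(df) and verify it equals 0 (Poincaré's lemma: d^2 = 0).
d(df) = 0

Step 1: df = sum_i (∂f/∂x_i) dx_i = (3*y^2) dx + (6*y*(x + y)) dy + (0) dz.
Step 2: Apply d again. Using the 1-form formula, the coefficient of dx ∧ dy in d(df) is ∂^2 f/∂x ∂y - ∂^2 f/∂y ∂x = (6*y) - (6*y) = 0 (equality of mixed partials for smooth f).
Similarly for dx ∧ dz and dy ∧ dz — all coefficients vanish. So d(df) = 0.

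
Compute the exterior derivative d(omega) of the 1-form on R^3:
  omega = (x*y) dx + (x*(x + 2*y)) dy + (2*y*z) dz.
d(omega) = (x + 2*y) dx ∧ dy + (2*z) dy ∧ dz

For a 1-form omega = sum_i f_i dx_i, the exterior derivative is
  d(omega) = sum_{i < j} (∂f_j/∂x_i - ∂f_i/∂x_j) dx_i ∧ dx_j.
  coefficient of dx ∧ dy: ∂f_2/∂x - ∂f_1/∂y = ∂(x*(x + 2*y))/∂x - ∂(x*y)/∂y = x + 2*y
  coefficient of dy ∧ dz: ∂f_3/∂y - ∂f_2/∂z = ∂(2*y*z)/∂y - ∂(x*(x + 2*y))/∂z = 2*z
Assembling: d(omega) = (x + 2*y) dx ∧ dy + (2*z) dy ∧ dz.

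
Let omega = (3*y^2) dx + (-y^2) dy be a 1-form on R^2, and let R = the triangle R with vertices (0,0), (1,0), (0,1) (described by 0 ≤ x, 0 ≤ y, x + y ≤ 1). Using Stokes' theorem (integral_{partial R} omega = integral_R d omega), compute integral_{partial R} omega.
integral_(partial R) omega = -1

Stokes: integral_partial_R omega = integral_R d omega with d omega = (∂Q/∂x - ∂P/∂y) dx ∧ dy.
  ∂Q/∂x = 0
  ∂P/∂y = 6*y
  integrand = ∂Q/∂x - ∂P/∂y = -6*y.
Integrating over R: integral_0^1 integral_0^{1-x} (-6*y) dy dx = -1.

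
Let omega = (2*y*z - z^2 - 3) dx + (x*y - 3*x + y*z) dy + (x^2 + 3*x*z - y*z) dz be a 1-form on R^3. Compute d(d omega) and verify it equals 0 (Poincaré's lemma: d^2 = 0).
d(d omega) = 0

Step 1: d omega = sum_{i<j} (∂f_j/∂x_i - ∂f_i/∂x_j) dx_i ∧ dx_j:
  coeff of dx ∧ dy: y - 2*z - 3
  coeff of dx ∧ dz: 2*x - 2*y + 5*z
  coeff of dy ∧ dz: -y - z
Step 2: Apply d again to each 2-form coefficient. The only possible 3-form in R^3 is dx ∧ dy ∧ dz, with coefficient
  ∂(coeff of dy∧dz)/∂x - ∂(coeff of dx∧dz)/∂y + ∂(coeff of dx∧dy)/∂z
  = ∂/∂x (-y - z) - ∂/∂y (2*x - 2*y + 5*z) + ∂/∂z (y - 2*z - 3).
Each of these terms simplifies to sums of mixed partials that cancel in pairs. The result is 0 (by equality of mixed partials for smooth functions — Schwarz / Clairaut).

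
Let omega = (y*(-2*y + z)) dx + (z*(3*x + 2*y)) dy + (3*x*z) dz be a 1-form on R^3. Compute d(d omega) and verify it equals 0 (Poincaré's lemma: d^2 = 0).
d(d omega) = 0

Step 1: d omega = sum_{i<j} (∂f_j/∂x_i - ∂f_i/∂x_j) dx_i ∧ dx_j:
  coeff of dx ∧ dy: 4*y + 2*z
  coeff of dx ∧ dz: -y + 3*z
  coeff of dy ∧ dz: -3*x - 2*y
Step 2: Apply d again to each 2-form coefficient. The only possible 3-form in R^3 is dx ∧ dy ∧ dz, with coefficient
  ∂(coeff of dy∧dz)/∂x - ∂(coeff of dx∧dz)/∂y + ∂(coeff of dx∧dy)/∂z
  = ∂/∂x (-3*x - 2*y) - ∂/∂y (-y + 3*z) + ∂/∂z (4*y + 2*z).
Each of these terms simplifies to sums of mixed partials that cancel in pairs. The result is 0 (by equality of mixed partials for smooth functions — Schwarz / Clairaut).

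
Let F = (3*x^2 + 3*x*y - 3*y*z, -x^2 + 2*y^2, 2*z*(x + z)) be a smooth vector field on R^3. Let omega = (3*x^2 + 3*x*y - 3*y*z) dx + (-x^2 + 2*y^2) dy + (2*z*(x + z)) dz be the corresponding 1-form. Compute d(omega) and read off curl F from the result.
d(omega) = (0) dy ∧ dz + (-3*y - 2*z) dz ∧ dx + (-5*x + 3*z) dx ∧ dy; curl F = (0, -3*y - 2*z, -5*x + 3*z)

d omega = sum_{i<j} (∂f_j/∂x_i - ∂f_i/∂x_j) dx_i ∧ dx_j. Under the identification (dy ∧ dz, dz ∧ dx, dx ∧ dy) ↔ (e_x, e_y, e_z), the coefficients are exactly the components of curl F. Compute:
  ∂R/∂y - ∂Q/∂z = (0) - (0) = 0
  ∂P/∂z - ∂R/∂x = (-3*y) - (2*z) = -3*y - 2*z
  ∂Q/∂x - ∂P/∂y = (-2*x) - (3*x - 3*z) = -5*x + 3*z.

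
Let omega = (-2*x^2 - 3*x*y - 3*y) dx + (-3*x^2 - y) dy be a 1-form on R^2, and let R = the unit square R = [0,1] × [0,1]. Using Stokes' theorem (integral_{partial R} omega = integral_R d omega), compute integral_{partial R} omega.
integral_(partial R) omega = 3/2

Stokes: integral_partial_R omega = integral_R d omega with d omega = (∂Q/∂x - ∂P/∂y) dx ∧ dy.
  ∂Q/∂x = -6*x
  ∂P/∂y = -3*x - 3
  integrand = ∂Q/∂x - ∂P/∂y = 3 - 3*x.
Integrating over R: integral_0^1 integral_0^1 (3 - 3*x) dx dy = 3/2.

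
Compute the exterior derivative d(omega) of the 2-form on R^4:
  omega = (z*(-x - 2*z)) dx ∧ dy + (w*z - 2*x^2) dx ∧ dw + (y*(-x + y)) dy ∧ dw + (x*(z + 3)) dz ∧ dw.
d(omega) = (-x - 4*z) dx ∧ dy ∧ dz + (-w + z + 3) dx ∧ dz ∧ dw + (-y) dx ∧ dy ∧ dw

For a 2-form omega = sum_{i<j} g_{ij} dx_i ∧ dx_j, the exterior derivative is
  d(omega) = sum_{i<j} d(g_{ij}) ∧ dx_i ∧ dx_j = sum_{i<j, k} (∂g_{ij}/∂x_k) dx_k ∧ dx_i ∧ dx_j.
Expand each term, using dx_k ∧ dx_i ∧ dx_j = sgn(permutation) dx_{(a)} ∧ dx_{(b)} ∧ dx_{(c)} with (a < b < c) sorted:
  d(z*(-x - 2*z)) includes (∂/∂z)(z*(-x - 2*z)) dz = (-x - 4*z) dz, which multiplied by dx ∧ dy gives (-x - 4*z) dx ∧ dy ∧ dz
  d(w*z - 2*x^2) includes (∂/∂z)(w*z - 2*x^2) dz = (w) dz, which multiplied by dx ∧ dw gives (-w) dx ∧ dz ∧ dw
  d(y*(-x + y)) includes (∂/∂x)(y*(-x + y)) dx = (-y) dx, which multiplied by dy ∧ dw gives (-y) dx ∧ dy ∧ dw
  d(x*(z + 3)) includes (∂/∂x)(x*(z + 3)) dx = (z + 3) dx, which multiplied by dz ∧ dw gives (z + 3) dx ∧ dz ∧ dw
Collecting like 3-forms: d(omega) = (-x - 4*z) dx ∧ dy ∧ dz + (-w + z + 3) dx ∧ dz ∧ dw + (-y) dx ∧ dy ∧ dw.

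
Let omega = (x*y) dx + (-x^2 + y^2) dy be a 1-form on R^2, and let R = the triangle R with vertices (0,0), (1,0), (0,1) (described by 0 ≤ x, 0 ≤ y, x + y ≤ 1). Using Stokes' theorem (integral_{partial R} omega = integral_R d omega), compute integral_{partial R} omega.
integral_(partial R) omega = -1/2

Stokes: integral_partial_R omega = integral_R d omega with d omega = (∂Q/∂x - ∂P/∂y) dx ∧ dy.
  ∂Q/∂x = -2*x
  ∂P/∂y = x
  integrand = ∂Q/∂x - ∂P/∂y = -3*x.
Integrating over R: integral_0^1 integral_0^{1-x} (-3*x) dy dx = -1/2.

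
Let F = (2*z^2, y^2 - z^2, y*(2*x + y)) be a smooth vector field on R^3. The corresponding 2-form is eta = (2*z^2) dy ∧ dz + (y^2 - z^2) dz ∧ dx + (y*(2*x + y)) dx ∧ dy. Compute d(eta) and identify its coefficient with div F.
d(eta) = (2*y) dx ∧ dy ∧ dz; div F = 2*y

For a 2-form in R^3 of the form above, applying d gives a 3-form with coefficient ∂P/∂x + ∂Q/∂y + ∂R/∂z:
  ∂P/∂x = 0
  ∂Q/∂y = 2*y
  ∂R/∂z = 0
Sum = 2*y, which is exactly div F.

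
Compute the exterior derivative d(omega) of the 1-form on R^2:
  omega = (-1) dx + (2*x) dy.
d(omega) = (2) dx ∧ dy

For a 1-form omega = sum_i f_i dx_i, the exterior derivative is
  d(omega) = sum_{i < j} (∂f_j/∂x_i - ∂f_i/∂x_j) dx_i ∧ dx_j.
  coefficient of dx ∧ dy: ∂f_2/∂x - ∂f_1/∂y = ∂(2*x)/∂x - ∂(-1)/∂y = 2
Assembling: d(omega) = (2) dx ∧ dy.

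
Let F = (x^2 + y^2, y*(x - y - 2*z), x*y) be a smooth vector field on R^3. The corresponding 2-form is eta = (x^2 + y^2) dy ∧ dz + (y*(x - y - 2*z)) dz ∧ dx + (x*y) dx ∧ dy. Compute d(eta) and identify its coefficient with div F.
d(eta) = (3*x - 2*y - 2*z) dx ∧ dy ∧ dz; div F = 3*x - 2*y - 2*z

For a 2-form in R^3 of the form above, applying d gives a 3-form with coefficient ∂P/∂x + ∂Q/∂y + ∂R/∂z:
  ∂P/∂x = 2*x
  ∂Q/∂y = x - 2*y - 2*z
  ∂R/∂z = 0
Sum = 3*x - 2*y - 2*z, which is exactly div F.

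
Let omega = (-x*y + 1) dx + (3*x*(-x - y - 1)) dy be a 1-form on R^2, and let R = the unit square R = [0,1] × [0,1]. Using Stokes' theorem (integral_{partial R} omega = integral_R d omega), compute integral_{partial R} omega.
integral_(partial R) omega = -7

Stokes: integral_partial_R omega = integral_R d omega with d omega = (∂Q/∂x - ∂P/∂y) dx ∧ dy.
  ∂Q/∂x = -6*x - 3*y - 3
  ∂P/∂y = -x
  integrand = ∂Q/∂x - ∂P/∂y = -5*x - 3*y - 3.
Integrating over R: integral_0^1 integral_0^1 (-5*x - 3*y - 3) dx dy = -7.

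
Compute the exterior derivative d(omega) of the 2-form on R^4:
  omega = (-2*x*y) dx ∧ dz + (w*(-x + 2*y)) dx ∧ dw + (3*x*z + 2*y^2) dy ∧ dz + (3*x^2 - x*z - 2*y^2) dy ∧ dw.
d(omega) = (2*x + 3*z) dx ∧ dy ∧ dz + (-2*w + 6*x - z) dx ∧ dy ∧ dw + (x) dy ∧ dz ∧ dw

For a 2-form omega = sum_{i<j} g_{ij} dx_i ∧ dx_j, the exterior derivative is
  d(omega) = sum_{i<j} d(g_{ij}) ∧ dx_i ∧ dx_j = sum_{i<j, k} (∂g_{ij}/∂x_k) dx_k ∧ dx_i ∧ dx_j.
Expand each term, using dx_k ∧ dx_i ∧ dx_j = sgn(permutation) dx_{(a)} ∧ dx_{(b)} ∧ dx_{(c)} with (a < b < c) sorted:
  d(-2*x*y) includes (∂/∂y)(-2*x*y) dy = (-2*x) dy, which multiplied by dx ∧ dz gives (2*x) dx ∧ dy ∧ dz
  d(w*(-x + 2*y)) includes (∂/∂y)(w*(-x + 2*y)) dy = (2*w) dy, which multiplied by dx ∧ dw gives (-2*w) dx ∧ dy ∧ dw
  d(3*x*z + 2*y^2) includes (∂/∂x)(3*x*z + 2*y^2) dx = (3*z) dx, which multiplied by dy ∧ dz gives (3*z) dx ∧ dy ∧ dz
  d(3*x^2 - x*z - 2*y^2) includes (∂/∂x)(3*x^2 - x*z - 2*y^2) dx = (6*x - z) dx, which multiplied by dy ∧ dw gives (6*x - z) dx ∧ dy ∧ dw
  d(3*x^2 - x*z - 2*y^2) includes (∂/∂z)(3*x^2 - x*z - 2*y^2) dz = (-x) dz, which multiplied by dy ∧ dw gives (x) dy ∧ dz ∧ dw
Collecting like 3-forms: d(omega) = (2*x + 3*z) dx ∧ dy ∧ dz + (-2*w + 6*x - z) dx ∧ dy ∧ dw + (x) dy ∧ dz ∧ dw.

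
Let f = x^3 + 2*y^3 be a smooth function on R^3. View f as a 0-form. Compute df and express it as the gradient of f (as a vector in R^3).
df = (3*x^2) dx + (6*y^2) dy + (0) dz; grad f = (3*x^2, 6*y^2, 0)

For a 0-form f, d f = (∂f/∂x) dx + (∂f/∂y) dy + (∂f/∂z) dz. The components of the vector representation are exactly the entries of grad f in Cartesian coordinates:
  ∂f/∂x = 3*x^2
  ∂f/∂y = 6*y^2
  ∂f/∂z = 0.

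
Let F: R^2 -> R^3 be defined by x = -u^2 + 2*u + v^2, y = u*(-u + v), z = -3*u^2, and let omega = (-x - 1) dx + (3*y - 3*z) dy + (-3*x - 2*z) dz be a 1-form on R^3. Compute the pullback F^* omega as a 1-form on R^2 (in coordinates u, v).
F^* omega = (-68*u^3 + 42*u^2 + 23*u*v^2 - 2*u - 2*v^2 - 2) du + (6*u^3 + 5*u^2*v - 4*u*v - 2*v^3 - 2*v) dv

Using F^*(f dg) = (f ∘ F) d(g ∘ F), substitute each coordinate x_i by F_i(u, v) in f_i, and replace dx_i by d F_i = (∂F_i/∂u) du + (∂F_i/∂v) dv.
  For the x component: f_1(F) = u^2 - 2*u - v^2 - 1; d F_1 = (2 - 2*u) du + (2*v) dv
  For the y component: f_2(F) = 3*u*(2*u + v); d F_2 = (-2*u + v) du + (u) dv
  For the z component: f_3(F) = 9*u^2 - 6*u - 3*v^2; d F_3 = (-6*u) du + (0) dv
Combining and collecting du, dv coefficients:
  coeff of du: -68*u^3 + 42*u^2 + 23*u*v^2 - 2*u - 2*v^2 - 2
  coeff of dv: 6*u^3 + 5*u^2*v - 4*u*v - 2*v^3 - 2*v
F^* omega = (-68*u^3 + 42*u^2 + 23*u*v^2 - 2*u - 2*v^2 - 2) du + (6*u^3 + 5*u^2*v - 4*u*v - 2*v^3 - 2*v) dv.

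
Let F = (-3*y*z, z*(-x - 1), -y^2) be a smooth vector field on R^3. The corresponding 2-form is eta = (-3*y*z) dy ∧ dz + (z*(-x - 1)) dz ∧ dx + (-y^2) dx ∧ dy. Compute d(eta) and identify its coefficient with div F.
d(eta) = (0) dx ∧ dy ∧ dz; div F = 0

For a 2-form in R^3 of the form above, applying d gives a 3-form with coefficient ∂P/∂x + ∂Q/∂y + ∂R/∂z:
  ∂P/∂x = 0
  ∂Q/∂y = 0
  ∂R/∂z = 0
Sum = 0, which is exactly div F.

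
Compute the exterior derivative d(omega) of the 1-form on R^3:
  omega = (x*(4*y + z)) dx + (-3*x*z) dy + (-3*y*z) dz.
d(omega) = (-4*x - 3*z) dx ∧ dy + (-x) dx ∧ dz + (3*x - 3*z) dy ∧ dz

For a 1-form omega = sum_i f_i dx_i, the exterior derivative is
  d(omega) = sum_{i < j} (∂f_j/∂x_i - ∂f_i/∂x_j) dx_i ∧ dx_j.
  coefficient of dx ∧ dy: ∂f_2/∂x - ∂f_1/∂y = ∂(-3*x*z)/∂x - ∂(x*(4*y + z))/∂y = -4*x - 3*z
  coefficient of dx ∧ dz: ∂f_3/∂x - ∂f_1/∂z = ∂(-3*y*z)/∂x - ∂(x*(4*y + z))/∂z = -x
  coefficient of dy ∧ dz: ∂f_3/∂y - ∂f_2/∂z = ∂(-3*y*z)/∂y - ∂(-3*x*z)/∂z = 3*x - 3*z
Assembling: d(omega) = (-4*x - 3*z) dx ∧ dy + (-x) dx ∧ dz + (3*x - 3*z) dy ∧ dz.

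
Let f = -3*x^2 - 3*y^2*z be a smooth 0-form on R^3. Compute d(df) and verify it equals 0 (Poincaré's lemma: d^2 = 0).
d(df) = 0

Step 1: df = sum_i (∂f/∂x_i) dx_i = (-6*x) dx + (-6*y*z) dy + (-3*y^2) dz.
Step 2: Apply d again. Using the 1-form formula, the coefficient of dx ∧ dy in d(df) is ∂^2 f/∂x ∂y - ∂^2 f/∂y ∂x = (0) - (0) = 0 (equality of mixed partials for smooth f).
Similarly for dx ∧ dz and dy ∧ dz — all coefficients vanish. So d(df) = 0.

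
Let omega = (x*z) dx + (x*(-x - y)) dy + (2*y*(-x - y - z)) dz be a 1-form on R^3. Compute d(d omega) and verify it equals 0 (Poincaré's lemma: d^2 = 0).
d(d omega) = 0

Step 1: d omega = sum_{i<j} (∂f_j/∂x_i - ∂f_i/∂x_j) dx_i ∧ dx_j:
  coeff of dx ∧ dy: -2*x - y
  coeff of dx ∧ dz: -x - 2*y
  coeff of dy ∧ dz: -2*x - 4*y - 2*z
Step 2: Apply d again to each 2-form coefficient. The only possible 3-form in R^3 is dx ∧ dy ∧ dz, with coefficient
  ∂(coeff of dy∧dz)/∂x - ∂(coeff of dx∧dz)/∂y + ∂(coeff of dx∧dy)/∂z
  = ∂/∂x (-2*x - 4*y - 2*z) - ∂/∂y (-x - 2*y) + ∂/∂z (-2*x - y).
Each of these terms simplifies to sums of mixed partials that cancel in pairs. The result is 0 (by equality of mixed partials for smooth functions — Schwarz / Clairaut).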